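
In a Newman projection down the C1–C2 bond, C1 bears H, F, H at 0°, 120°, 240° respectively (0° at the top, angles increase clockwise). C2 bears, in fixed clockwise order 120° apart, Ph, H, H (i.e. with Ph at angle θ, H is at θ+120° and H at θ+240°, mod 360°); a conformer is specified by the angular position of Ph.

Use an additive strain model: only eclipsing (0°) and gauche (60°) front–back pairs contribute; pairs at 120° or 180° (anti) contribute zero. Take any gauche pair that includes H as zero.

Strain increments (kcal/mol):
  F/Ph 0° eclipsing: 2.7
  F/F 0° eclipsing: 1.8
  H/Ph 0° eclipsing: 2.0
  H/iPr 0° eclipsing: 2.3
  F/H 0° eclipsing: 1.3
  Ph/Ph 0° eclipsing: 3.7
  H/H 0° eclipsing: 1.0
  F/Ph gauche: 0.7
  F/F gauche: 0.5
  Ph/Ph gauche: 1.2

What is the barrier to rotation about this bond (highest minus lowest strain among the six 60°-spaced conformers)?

4.7 kcal/mol

Ph at 0° is eclipsed. H at 0° is eclipsed with Ph at 0° (2.0); F at 120° is eclipsed with H at 120° (1.3); H at 240° is eclipsed with H at 240° (1.0). Total 4.3 kcal/mol.
Ph at 60° is staggered. F at 120° is gauche with Ph at 60° (0.7). Total 0.7 kcal/mol.
Ph at 120° is eclipsed. H at 0° is eclipsed with H at 0° (1.0); F at 120° is eclipsed with Ph at 120° (2.7); H at 240° is eclipsed with H at 240° (1.0). Total 4.7 kcal/mol.
Ph at 180° is staggered. F at 120° is gauche with Ph at 180° (0.7). Total 0.7 kcal/mol.
Ph at 240° is eclipsed. H at 0° is eclipsed with H at 0° (1.0); F at 120° is eclipsed with H at 120° (1.3); H at 240° is eclipsed with Ph at 240° (2.0). Total 4.3 kcal/mol.
Ph at 300° (staggered): no non-H gauche contacts → 0.0 kcal/mol.
Max at 120° (4.7 kcal/mol), min at 300° (0.0 kcal/mol); barrier = 4.7 kcal/mol.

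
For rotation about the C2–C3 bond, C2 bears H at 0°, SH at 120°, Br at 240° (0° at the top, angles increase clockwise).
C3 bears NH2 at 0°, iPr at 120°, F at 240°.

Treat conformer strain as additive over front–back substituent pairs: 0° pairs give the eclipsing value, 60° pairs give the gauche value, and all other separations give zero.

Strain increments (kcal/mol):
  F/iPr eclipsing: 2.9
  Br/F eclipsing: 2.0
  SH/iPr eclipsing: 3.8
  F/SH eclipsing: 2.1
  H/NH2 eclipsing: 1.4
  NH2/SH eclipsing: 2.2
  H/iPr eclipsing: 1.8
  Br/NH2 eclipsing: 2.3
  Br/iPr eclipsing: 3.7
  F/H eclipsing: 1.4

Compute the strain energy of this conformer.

7.2 kcal/mol

This conformer (eclipsed): H–NH2 eclipsed, SH–iPr eclipsed, Br–F eclipsed; 1.4 + 3.8 + 2.0 = 7.2 kcal/mol.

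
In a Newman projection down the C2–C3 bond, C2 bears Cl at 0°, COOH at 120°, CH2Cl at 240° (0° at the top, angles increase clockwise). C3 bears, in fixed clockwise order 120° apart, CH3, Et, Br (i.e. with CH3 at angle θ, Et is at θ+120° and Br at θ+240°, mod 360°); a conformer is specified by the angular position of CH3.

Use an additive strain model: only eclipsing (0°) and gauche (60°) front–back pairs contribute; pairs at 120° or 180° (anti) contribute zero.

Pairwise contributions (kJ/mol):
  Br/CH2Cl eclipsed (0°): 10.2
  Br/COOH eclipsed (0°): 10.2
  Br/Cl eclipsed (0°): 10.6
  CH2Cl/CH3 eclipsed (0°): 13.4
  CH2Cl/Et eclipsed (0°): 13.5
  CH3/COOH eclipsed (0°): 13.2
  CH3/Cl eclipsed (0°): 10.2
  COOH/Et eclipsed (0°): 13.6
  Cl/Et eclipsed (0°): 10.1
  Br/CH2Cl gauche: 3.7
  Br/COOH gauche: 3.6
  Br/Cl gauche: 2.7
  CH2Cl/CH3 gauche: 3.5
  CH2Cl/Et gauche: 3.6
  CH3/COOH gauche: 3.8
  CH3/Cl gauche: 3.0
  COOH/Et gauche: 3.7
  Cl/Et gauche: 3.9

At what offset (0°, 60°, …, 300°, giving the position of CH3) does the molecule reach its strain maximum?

120°

CH3 at 0° (eclipsed): Cl–CH3 eclipsed, COOH–Et eclipsed, CH2Cl–Br eclipsed; 10.2 + 13.6 + 10.2 = 34.0 kJ/mol.
CH3 at 60° (staggered): Cl–CH3 gauche, Cl–Br gauche, COOH–CH3 gauche, COOH–Et gauche, CH2Cl–Et gauche, CH2Cl–Br gauche; 3.0 + 2.7 + 3.8 + 3.7 + 3.6 + 3.7 = 20.5 kJ/mol.
CH3 at 120° (eclipsed): Cl–Br eclipsed, COOH–CH3 eclipsed, CH2Cl–Et eclipsed; 10.6 + 13.2 + 13.5 = 37.3 kJ/mol.
CH3 at 180° (staggered): Cl–Et gauche, Cl–Br gauche, COOH–CH3 gauche, COOH–Br gauche, CH2Cl–CH3 gauche, CH2Cl–Et gauche; 3.9 + 2.7 + 3.8 + 3.6 + 3.5 + 3.6 = 21.1 kJ/mol.
CH3 at 240° (eclipsed): Cl–Et eclipsed, COOH–Br eclipsed, CH2Cl–CH3 eclipsed; 10.1 + 10.2 + 13.4 = 33.7 kJ/mol.
CH3 at 300° (staggered): Cl–CH3 gauche, Cl–Et gauche, COOH–Et gauche, COOH–Br gauche, CH2Cl–CH3 gauche, CH2Cl–Br gauche; 3.0 + 3.9 + 3.7 + 3.6 + 3.5 + 3.7 = 21.4 kJ/mol.
The maximum (37.3 kJ/mol) occurs with CH3 at 120°.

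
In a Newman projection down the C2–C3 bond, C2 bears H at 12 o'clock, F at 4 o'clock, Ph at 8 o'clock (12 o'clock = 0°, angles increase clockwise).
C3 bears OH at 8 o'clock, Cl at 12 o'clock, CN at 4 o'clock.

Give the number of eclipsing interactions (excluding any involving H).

Non-H eclipsing pairs: F(120°)/CN(120°); Ph(240°)/OH(240°) — 2 interactions.

2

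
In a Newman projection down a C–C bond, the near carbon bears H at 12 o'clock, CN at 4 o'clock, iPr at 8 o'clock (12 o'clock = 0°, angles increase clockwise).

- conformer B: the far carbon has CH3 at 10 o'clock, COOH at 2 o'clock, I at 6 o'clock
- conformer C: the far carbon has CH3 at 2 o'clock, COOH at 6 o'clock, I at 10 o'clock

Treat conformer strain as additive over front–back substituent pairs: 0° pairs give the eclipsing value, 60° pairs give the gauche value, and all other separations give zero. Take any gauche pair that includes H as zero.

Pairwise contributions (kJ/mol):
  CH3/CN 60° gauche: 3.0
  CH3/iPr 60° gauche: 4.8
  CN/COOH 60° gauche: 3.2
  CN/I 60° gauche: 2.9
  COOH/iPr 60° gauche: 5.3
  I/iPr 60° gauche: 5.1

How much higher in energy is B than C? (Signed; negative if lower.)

B is staggered. CN at 120° is gauche with COOH at 60° (3.2); CN at 120° is gauche with I at 180° (2.9); iPr at 240° is gauche with CH3 at 300° (4.8); iPr at 240° is gauche with I at 180° (5.1). Total 16.0 kJ/mol.
C is staggered. CN at 120° is gauche with CH3 at 60° (3.0); CN at 120° is gauche with COOH at 180° (3.2); iPr at 240° is gauche with COOH at 180° (5.3); iPr at 240° is gauche with I at 300° (5.1). Total 16.6 kJ/mol.
E(B) − E(C) = 16.0 − 16.6 = -0.6 kJ/mol.

-0.6 kJ/mol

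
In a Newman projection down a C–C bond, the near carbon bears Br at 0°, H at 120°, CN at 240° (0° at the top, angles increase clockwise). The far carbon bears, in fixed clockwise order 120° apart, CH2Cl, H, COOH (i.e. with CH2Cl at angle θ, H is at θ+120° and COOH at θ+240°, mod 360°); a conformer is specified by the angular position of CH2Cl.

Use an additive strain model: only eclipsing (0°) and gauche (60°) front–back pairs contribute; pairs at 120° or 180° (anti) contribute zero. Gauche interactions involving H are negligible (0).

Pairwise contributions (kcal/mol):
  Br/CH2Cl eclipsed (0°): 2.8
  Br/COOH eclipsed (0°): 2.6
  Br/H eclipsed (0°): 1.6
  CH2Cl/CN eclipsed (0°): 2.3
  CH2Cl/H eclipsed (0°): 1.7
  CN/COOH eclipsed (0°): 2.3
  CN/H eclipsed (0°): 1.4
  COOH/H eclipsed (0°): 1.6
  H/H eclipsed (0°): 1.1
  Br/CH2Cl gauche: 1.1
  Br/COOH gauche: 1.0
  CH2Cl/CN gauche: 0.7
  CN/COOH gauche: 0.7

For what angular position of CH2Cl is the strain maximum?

0°

CH2Cl at 0° (eclipsed): Br(0°)/CH2Cl(0°) eclipsed 2.8; H(120°)/H(120°) eclipsed 1.1; CN(240°)/COOH(240°) eclipsed 2.3 → 6.2 kcal/mol.
CH2Cl at 60° (staggered): Br(0°)/CH2Cl(60°) gauche 1.1; Br(0°)/COOH(300°) gauche 1.0; CN(240°)/COOH(300°) gauche 0.7 → 2.8 kcal/mol.
CH2Cl at 120° (eclipsed): Br(0°)/COOH(0°) eclipsed 2.6; H(120°)/CH2Cl(120°) eclipsed 1.7; CN(240°)/H(240°) eclipsed 1.4 → 5.7 kcal/mol.
CH2Cl at 180° (staggered): Br(0°)/COOH(60°) gauche 1.0; CN(240°)/CH2Cl(180°) gauche 0.7 → 1.7 kcal/mol.
CH2Cl at 240° (eclipsed): Br(0°)/H(0°) eclipsed 1.6; H(120°)/COOH(120°) eclipsed 1.6; CN(240°)/CH2Cl(240°) eclipsed 2.3 → 5.5 kcal/mol.
CH2Cl at 300° (staggered): Br(0°)/CH2Cl(300°) gauche 1.1; CN(240°)/CH2Cl(300°) gauche 0.7; CN(240°)/COOH(180°) gauche 0.7 → 2.5 kcal/mol.
The maximum (6.2 kcal/mol) occurs with CH2Cl at 0°.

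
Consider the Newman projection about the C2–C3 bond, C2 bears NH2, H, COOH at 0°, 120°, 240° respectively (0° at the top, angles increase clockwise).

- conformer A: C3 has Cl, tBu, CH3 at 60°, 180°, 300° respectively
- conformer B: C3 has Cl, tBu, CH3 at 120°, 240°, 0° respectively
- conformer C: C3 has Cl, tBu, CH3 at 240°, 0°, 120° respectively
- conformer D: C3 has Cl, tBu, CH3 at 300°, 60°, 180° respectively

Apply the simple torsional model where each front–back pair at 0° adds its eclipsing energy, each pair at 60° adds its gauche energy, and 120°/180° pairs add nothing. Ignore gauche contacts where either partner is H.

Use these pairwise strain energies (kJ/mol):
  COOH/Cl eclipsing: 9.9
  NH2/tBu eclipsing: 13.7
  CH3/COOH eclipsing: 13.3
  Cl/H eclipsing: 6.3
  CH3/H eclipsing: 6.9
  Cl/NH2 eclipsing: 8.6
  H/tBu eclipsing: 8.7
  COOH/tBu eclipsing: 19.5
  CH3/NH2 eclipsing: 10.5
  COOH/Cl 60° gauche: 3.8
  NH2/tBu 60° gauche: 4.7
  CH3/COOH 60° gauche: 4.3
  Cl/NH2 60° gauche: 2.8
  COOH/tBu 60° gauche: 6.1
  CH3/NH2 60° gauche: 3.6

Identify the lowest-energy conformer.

D

A (staggered): NH2(0°)/Cl(60°) gauche 2.8; NH2(0°)/CH3(300°) gauche 3.6; COOH(240°)/tBu(180°) gauche 6.1; COOH(240°)/CH3(300°) gauche 4.3 → 16.8 kJ/mol.
B (eclipsed): NH2(0°)/CH3(0°) eclipsed 10.5; H(120°)/Cl(120°) eclipsed 6.3; COOH(240°)/tBu(240°) eclipsed 19.5 → 36.3 kJ/mol.
C (eclipsed): NH2(0°)/tBu(0°) eclipsed 13.7; H(120°)/CH3(120°) eclipsed 6.9; COOH(240°)/Cl(240°) eclipsed 9.9 → 30.5 kJ/mol.
D (staggered): NH2(0°)/Cl(300°) gauche 2.8; NH2(0°)/tBu(60°) gauche 4.7; COOH(240°)/Cl(300°) gauche 3.8; COOH(240°)/CH3(180°) gauche 4.3 → 15.6 kJ/mol.
D has the lowest total (15.6 kJ/mol).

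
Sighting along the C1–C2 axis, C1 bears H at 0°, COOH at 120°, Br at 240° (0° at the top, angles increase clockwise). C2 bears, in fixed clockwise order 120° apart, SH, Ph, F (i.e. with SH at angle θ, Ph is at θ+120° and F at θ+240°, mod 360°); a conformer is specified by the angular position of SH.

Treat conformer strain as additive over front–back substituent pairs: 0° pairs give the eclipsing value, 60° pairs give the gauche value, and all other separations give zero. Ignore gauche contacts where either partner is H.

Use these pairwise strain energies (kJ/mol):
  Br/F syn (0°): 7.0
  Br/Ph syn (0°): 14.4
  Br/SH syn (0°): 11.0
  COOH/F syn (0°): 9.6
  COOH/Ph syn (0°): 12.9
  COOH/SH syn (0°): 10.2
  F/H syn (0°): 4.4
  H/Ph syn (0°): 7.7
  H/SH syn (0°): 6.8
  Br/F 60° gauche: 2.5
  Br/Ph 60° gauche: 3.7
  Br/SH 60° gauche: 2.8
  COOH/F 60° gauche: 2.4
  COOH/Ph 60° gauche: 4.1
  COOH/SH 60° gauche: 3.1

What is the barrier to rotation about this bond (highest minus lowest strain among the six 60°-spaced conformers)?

SH at 0° is eclipsed. H at 0° is eclipsed with SH at 0° (6.8); COOH at 120° is eclipsed with Ph at 120° (12.9); Br at 240° is eclipsed with F at 240° (7.0). Total 26.7 kJ/mol.
SH at 60° is staggered. COOH at 120° is gauche with SH at 60° (3.1); COOH at 120° is gauche with Ph at 180° (4.1); Br at 240° is gauche with Ph at 180° (3.7); Br at 240° is gauche with F at 300° (2.5). Total 13.4 kJ/mol.
SH at 120° is eclipsed. H at 0° is eclipsed with F at 0° (4.4); COOH at 120° is eclipsed with SH at 120° (10.2); Br at 240° is eclipsed with Ph at 240° (14.4). Total 29.0 kJ/mol.
SH at 180° is staggered. COOH at 120° is gauche with SH at 180° (3.1); COOH at 120° is gauche with F at 60° (2.4); Br at 240° is gauche with SH at 180° (2.8); Br at 240° is gauche with Ph at 300° (3.7). Total 12.0 kJ/mol.
SH at 240° is eclipsed. H at 0° is eclipsed with Ph at 0° (7.7); COOH at 120° is eclipsed with F at 120° (9.6); Br at 240° is eclipsed with SH at 240° (11.0). Total 28.3 kJ/mol.
SH at 300° is staggered. COOH at 120° is gauche with Ph at 60° (4.1); COOH at 120° is gauche with F at 180° (2.4); Br at 240° is gauche with SH at 300° (2.8); Br at 240° is gauche with F at 180° (2.5). Total 11.8 kJ/mol.
Max at 120° (29.0 kJ/mol), min at 300° (11.8 kJ/mol); barrier = 17.2 kJ/mol.

17.2 kJ/mol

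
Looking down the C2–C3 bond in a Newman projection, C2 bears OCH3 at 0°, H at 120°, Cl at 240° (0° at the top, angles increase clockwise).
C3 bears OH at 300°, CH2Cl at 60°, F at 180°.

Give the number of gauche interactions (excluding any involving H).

Non-H gauche pairs: OCH3(0°)/OH(300°); OCH3(0°)/CH2Cl(60°); Cl(240°)/OH(300°); Cl(240°)/F(180°) — 4 interactions.

4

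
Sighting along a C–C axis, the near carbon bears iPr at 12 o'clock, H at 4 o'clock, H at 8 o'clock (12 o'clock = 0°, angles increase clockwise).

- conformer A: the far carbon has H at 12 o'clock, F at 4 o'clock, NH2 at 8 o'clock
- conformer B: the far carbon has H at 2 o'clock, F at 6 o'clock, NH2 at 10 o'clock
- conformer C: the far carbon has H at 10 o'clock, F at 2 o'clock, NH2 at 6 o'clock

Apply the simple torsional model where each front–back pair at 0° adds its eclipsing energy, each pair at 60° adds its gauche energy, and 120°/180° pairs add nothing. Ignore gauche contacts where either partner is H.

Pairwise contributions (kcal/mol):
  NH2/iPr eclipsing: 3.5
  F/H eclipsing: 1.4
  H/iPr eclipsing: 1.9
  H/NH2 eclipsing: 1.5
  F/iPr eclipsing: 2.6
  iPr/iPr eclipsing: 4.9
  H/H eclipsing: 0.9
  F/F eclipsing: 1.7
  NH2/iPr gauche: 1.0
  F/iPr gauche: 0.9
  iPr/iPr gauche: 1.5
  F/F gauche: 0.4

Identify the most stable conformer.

A (eclipsed): iPr(0°)/H(0°) eclipsed 1.9; H(120°)/F(120°) eclipsed 1.4; H(240°)/NH2(240°) eclipsed 1.5 → 4.8 kcal/mol.
B (staggered): iPr(0°)/NH2(300°) gauche 1.0 → 1.0 kcal/mol.
C (staggered): iPr(0°)/F(60°) gauche 0.9 → 0.9 kcal/mol.
C has the lowest total (0.9 kcal/mol).

C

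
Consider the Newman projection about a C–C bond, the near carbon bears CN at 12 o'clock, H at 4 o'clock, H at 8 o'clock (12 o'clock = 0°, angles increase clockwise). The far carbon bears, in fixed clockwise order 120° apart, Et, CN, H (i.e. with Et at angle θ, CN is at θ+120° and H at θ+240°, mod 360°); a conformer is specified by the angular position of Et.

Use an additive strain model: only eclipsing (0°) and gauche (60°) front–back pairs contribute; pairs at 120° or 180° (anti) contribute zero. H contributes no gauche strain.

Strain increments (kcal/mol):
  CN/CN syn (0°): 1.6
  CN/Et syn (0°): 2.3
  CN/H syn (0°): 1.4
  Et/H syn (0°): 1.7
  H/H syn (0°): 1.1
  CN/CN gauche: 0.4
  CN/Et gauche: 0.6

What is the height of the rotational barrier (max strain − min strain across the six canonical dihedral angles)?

Et at 0° (eclipsed): CN(0°)/Et(0°) eclipsed 2.3; H(120°)/CN(120°) eclipsed 1.4; H(240°)/H(240°) eclipsed 1.1 → 4.8 kcal/mol.
Et at 60° (staggered): CN(0°)/Et(60°) gauche 0.6 → 0.6 kcal/mol.
Et at 120° (eclipsed): CN(0°)/H(0°) eclipsed 1.4; H(120°)/Et(120°) eclipsed 1.7; H(240°)/CN(240°) eclipsed 1.4 → 4.5 kcal/mol.
Et at 180° (staggered): CN(0°)/CN(300°) gauche 0.4 → 0.4 kcal/mol.
Et at 240° (eclipsed): CN(0°)/CN(0°) eclipsed 1.6; H(120°)/H(120°) eclipsed 1.1; H(240°)/Et(240°) eclipsed 1.7 → 4.4 kcal/mol.
Et at 300° (staggered): CN(0°)/Et(300°) gauche 0.6; CN(0°)/CN(60°) gauche 0.4 → 1.0 kcal/mol.
Max at 0° (4.8 kcal/mol), min at 180° (0.4 kcal/mol); barrier = 4.4 kcal/mol.

4.4 kcal/mol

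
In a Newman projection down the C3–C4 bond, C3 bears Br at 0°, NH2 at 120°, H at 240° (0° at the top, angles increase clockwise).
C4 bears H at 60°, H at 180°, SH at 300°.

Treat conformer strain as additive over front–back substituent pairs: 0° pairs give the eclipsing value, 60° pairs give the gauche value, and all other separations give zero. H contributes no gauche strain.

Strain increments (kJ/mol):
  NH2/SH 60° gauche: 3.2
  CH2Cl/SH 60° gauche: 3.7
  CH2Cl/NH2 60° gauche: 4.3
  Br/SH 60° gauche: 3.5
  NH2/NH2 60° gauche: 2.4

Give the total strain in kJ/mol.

This conformer is staggered. Br at 0° is gauche with SH at 300° (3.5). Total 3.5 kJ/mol.

3.5 kJ/mol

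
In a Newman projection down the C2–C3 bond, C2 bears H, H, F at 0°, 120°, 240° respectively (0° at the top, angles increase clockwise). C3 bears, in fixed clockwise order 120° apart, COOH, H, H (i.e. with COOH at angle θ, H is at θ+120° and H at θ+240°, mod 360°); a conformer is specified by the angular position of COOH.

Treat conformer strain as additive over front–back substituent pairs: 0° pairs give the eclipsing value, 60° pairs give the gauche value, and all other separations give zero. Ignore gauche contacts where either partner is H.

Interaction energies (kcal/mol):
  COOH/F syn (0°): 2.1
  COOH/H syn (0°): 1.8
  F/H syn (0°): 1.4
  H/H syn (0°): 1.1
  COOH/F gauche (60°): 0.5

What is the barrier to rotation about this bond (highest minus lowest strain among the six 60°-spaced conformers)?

COOH at 0° is eclipsed. H at 0° is eclipsed with COOH at 0° (1.8); H at 120° is eclipsed with H at 120° (1.1); F at 240° is eclipsed with H at 240° (1.4). Total 4.3 kcal/mol.
COOH at 60° (staggered): no non-H gauche contacts → 0.0 kcal/mol.
COOH at 120° is eclipsed. H at 0° is eclipsed with H at 0° (1.1); H at 120° is eclipsed with COOH at 120° (1.8); F at 240° is eclipsed with H at 240° (1.4). Total 4.3 kcal/mol.
COOH at 180° is staggered. F at 240° is gauche with COOH at 180° (0.5). Total 0.5 kcal/mol.
COOH at 240° is eclipsed. H at 0° is eclipsed with H at 0° (1.1); H at 120° is eclipsed with H at 120° (1.1); F at 240° is eclipsed with COOH at 240° (2.1). Total 4.3 kcal/mol.
COOH at 300° is staggered. F at 240° is gauche with COOH at 300° (0.5). Total 0.5 kcal/mol.
Max at 0° (4.3 kcal/mol), min at 60° (0.0 kcal/mol); barrier = 4.3 kcal/mol.

4.3 kcal/mol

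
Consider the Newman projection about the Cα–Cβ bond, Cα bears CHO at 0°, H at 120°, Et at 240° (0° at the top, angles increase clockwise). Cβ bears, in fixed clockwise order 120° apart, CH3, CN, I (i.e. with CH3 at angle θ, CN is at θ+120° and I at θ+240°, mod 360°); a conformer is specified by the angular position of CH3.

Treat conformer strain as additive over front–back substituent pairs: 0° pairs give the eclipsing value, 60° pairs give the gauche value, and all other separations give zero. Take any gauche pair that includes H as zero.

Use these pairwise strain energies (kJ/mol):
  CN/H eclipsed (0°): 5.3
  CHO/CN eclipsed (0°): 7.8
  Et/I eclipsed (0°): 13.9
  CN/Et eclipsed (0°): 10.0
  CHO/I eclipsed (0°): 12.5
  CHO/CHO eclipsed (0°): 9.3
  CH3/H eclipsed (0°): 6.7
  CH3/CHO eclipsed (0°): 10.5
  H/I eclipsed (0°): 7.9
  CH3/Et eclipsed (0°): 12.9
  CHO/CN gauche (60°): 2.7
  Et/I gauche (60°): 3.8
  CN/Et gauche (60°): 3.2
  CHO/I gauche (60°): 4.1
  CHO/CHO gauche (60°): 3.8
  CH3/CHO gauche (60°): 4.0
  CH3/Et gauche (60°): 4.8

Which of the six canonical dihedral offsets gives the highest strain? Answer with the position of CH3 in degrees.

CH3 at 0° (eclipsed): CHO(0°)/CH3(0°) eclipsed 10.5; H(120°)/CN(120°) eclipsed 5.3; Et(240°)/I(240°) eclipsed 13.9 → 29.7 kJ/mol.
CH3 at 60° (staggered): CHO(0°)/CH3(60°) gauche 4.0; CHO(0°)/I(300°) gauche 4.1; Et(240°)/CN(180°) gauche 3.2; Et(240°)/I(300°) gauche 3.8 → 15.1 kJ/mol.
CH3 at 120° (eclipsed): CHO(0°)/I(0°) eclipsed 12.5; H(120°)/CH3(120°) eclipsed 6.7; Et(240°)/CN(240°) eclipsed 10.0 → 29.2 kJ/mol.
CH3 at 180° (staggered): CHO(0°)/CN(300°) gauche 2.7; CHO(0°)/I(60°) gauche 4.1; Et(240°)/CH3(180°) gauche 4.8; Et(240°)/CN(300°) gauche 3.2 → 14.8 kJ/mol.
CH3 at 240° (eclipsed): CHO(0°)/CN(0°) eclipsed 7.8; H(120°)/I(120°) eclipsed 7.9; Et(240°)/CH3(240°) eclipsed 12.9 → 28.6 kJ/mol.
CH3 at 300° (staggered): CHO(0°)/CH3(300°) gauche 4.0; CHO(0°)/CN(60°) gauche 2.7; Et(240°)/CH3(300°) gauche 4.8; Et(240°)/I(180°) gauche 3.8 → 15.3 kJ/mol.
The maximum (29.7 kJ/mol) occurs with CH3 at 0°.

0°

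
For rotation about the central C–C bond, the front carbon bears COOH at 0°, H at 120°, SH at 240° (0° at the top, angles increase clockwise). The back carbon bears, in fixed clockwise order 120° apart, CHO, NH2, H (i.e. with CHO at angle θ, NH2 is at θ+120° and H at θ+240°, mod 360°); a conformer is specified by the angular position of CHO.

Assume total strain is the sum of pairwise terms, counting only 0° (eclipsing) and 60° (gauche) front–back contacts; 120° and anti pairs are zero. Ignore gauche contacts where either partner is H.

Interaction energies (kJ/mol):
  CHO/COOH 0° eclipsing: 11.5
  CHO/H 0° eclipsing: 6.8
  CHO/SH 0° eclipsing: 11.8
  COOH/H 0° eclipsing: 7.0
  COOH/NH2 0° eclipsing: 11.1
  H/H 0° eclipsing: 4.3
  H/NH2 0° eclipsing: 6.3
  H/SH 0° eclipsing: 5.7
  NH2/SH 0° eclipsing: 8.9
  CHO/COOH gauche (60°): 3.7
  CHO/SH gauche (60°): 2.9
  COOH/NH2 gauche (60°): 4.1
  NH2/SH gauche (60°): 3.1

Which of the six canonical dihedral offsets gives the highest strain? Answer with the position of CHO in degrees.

240°

CHO at 0° (eclipsed): COOH–CHO eclipsed, H–NH2 eclipsed, SH–H eclipsed; 11.5 + 6.3 + 5.7 = 23.5 kJ/mol.
CHO at 60° (staggered): COOH–CHO gauche, SH–NH2 gauche; 3.7 + 3.1 = 6.8 kJ/mol.
CHO at 120° (eclipsed): COOH–H eclipsed, H–CHO eclipsed, SH–NH2 eclipsed; 7.0 + 6.8 + 8.9 = 22.7 kJ/mol.
CHO at 180° (staggered): COOH–NH2 gauche, SH–CHO gauche, SH–NH2 gauche; 4.1 + 2.9 + 3.1 = 10.1 kJ/mol.
CHO at 240° (eclipsed): COOH–NH2 eclipsed, H–H eclipsed, SH–CHO eclipsed; 11.1 + 4.3 + 11.8 = 27.2 kJ/mol.
CHO at 300° (staggered): COOH–CHO gauche, COOH–NH2 gauche, SH–CHO gauche; 3.7 + 4.1 + 2.9 = 10.7 kJ/mol.
The maximum (27.2 kJ/mol) occurs with CHO at 240°.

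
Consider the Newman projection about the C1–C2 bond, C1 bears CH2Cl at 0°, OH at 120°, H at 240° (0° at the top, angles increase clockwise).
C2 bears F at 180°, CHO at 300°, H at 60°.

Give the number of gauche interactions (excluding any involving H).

Non-H gauche pairs: CH2Cl(0°)/CHO(300°); OH(120°)/F(180°) — 2 interactions.

2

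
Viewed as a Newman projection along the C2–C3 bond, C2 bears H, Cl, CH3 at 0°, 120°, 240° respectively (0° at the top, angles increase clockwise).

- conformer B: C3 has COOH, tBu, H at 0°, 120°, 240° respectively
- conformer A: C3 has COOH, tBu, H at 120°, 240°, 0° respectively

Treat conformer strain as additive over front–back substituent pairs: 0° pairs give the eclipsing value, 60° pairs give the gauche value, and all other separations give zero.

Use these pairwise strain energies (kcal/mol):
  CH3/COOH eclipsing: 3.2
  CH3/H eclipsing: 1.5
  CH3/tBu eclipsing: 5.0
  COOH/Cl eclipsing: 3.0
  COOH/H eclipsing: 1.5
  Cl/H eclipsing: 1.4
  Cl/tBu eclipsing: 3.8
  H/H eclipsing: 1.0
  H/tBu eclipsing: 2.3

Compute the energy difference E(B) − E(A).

-2.2 kcal/mol

B (eclipsed): H–COOH eclipsed, Cl–tBu eclipsed, CH3–H eclipsed; 1.5 + 3.8 + 1.5 = 6.8 kcal/mol.
A (eclipsed): H–H eclipsed, Cl–COOH eclipsed, CH3–tBu eclipsed; 1.0 + 3.0 + 5.0 = 9.0 kcal/mol.
E(B) − E(A) = 6.8 − 9.0 = -2.2 kcal/mol.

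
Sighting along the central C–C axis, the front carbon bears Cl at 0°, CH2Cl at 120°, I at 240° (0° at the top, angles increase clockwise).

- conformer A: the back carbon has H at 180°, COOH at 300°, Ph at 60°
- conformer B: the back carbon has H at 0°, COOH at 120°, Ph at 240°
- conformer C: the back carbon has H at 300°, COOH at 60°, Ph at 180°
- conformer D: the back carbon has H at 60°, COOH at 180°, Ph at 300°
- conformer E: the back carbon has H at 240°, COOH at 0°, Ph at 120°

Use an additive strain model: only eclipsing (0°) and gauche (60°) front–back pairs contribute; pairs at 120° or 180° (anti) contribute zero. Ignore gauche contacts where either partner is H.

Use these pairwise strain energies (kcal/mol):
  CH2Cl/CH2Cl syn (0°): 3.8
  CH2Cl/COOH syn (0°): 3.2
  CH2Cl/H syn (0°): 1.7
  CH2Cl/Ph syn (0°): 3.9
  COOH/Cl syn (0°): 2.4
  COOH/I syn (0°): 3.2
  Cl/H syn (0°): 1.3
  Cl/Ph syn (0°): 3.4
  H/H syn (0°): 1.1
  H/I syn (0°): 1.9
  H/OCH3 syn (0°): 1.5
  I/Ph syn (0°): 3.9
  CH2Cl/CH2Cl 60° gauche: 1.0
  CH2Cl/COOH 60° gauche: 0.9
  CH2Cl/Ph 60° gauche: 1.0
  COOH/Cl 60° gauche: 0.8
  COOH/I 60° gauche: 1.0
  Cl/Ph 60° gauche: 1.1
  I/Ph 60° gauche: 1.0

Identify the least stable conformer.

B

A is staggered. Cl at 0° is gauche with COOH at 300° (0.8); Cl at 0° is gauche with Ph at 60° (1.1); CH2Cl at 120° is gauche with Ph at 60° (1.0); I at 240° is gauche with COOH at 300° (1.0). Total 3.9 kcal/mol.
B is eclipsed. Cl at 0° is eclipsed with H at 0° (1.3); CH2Cl at 120° is eclipsed with COOH at 120° (3.2); I at 240° is eclipsed with Ph at 240° (3.9). Total 8.4 kcal/mol.
C is staggered. Cl at 0° is gauche with COOH at 60° (0.8); CH2Cl at 120° is gauche with COOH at 60° (0.9); CH2Cl at 120° is gauche with Ph at 180° (1.0); I at 240° is gauche with Ph at 180° (1.0). Total 3.7 kcal/mol.
D is staggered. Cl at 0° is gauche with Ph at 300° (1.1); CH2Cl at 120° is gauche with COOH at 180° (0.9); I at 240° is gauche with COOH at 180° (1.0); I at 240° is gauche with Ph at 300° (1.0). Total 4.0 kcal/mol.
E is eclipsed. Cl at 0° is eclipsed with COOH at 0° (2.4); CH2Cl at 120° is eclipsed with Ph at 120° (3.9); I at 240° is eclipsed with H at 240° (1.9). Total 8.2 kcal/mol.
B has the highest total (8.4 kcal/mol).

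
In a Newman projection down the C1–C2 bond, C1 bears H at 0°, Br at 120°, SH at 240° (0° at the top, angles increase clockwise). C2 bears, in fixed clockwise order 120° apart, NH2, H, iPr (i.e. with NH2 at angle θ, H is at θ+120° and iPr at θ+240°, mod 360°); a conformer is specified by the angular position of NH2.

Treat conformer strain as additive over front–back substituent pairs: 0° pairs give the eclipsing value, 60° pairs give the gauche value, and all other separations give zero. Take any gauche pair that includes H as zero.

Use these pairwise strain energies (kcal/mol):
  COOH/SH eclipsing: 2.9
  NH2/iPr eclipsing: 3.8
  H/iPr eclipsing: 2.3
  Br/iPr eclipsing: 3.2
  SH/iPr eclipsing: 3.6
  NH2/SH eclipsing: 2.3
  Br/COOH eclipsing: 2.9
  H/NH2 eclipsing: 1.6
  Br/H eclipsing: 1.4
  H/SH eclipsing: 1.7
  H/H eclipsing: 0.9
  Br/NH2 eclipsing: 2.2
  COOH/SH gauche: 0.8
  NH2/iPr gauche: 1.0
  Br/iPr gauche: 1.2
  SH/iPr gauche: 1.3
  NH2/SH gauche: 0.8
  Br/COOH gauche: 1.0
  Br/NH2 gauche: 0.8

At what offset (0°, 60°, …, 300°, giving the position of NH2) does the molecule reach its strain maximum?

0°

NH2 at 0° (eclipsed): H(0°)/NH2(0°) eclipsed 1.6; Br(120°)/H(120°) eclipsed 1.4; SH(240°)/iPr(240°) eclipsed 3.6 → 6.6 kcal/mol.
NH2 at 60° (staggered): Br(120°)/NH2(60°) gauche 0.8; SH(240°)/iPr(300°) gauche 1.3 → 2.1 kcal/mol.
NH2 at 120° (eclipsed): H(0°)/iPr(0°) eclipsed 2.3; Br(120°)/NH2(120°) eclipsed 2.2; SH(240°)/H(240°) eclipsed 1.7 → 6.2 kcal/mol.
NH2 at 180° (staggered): Br(120°)/NH2(180°) gauche 0.8; Br(120°)/iPr(60°) gauche 1.2; SH(240°)/NH2(180°) gauche 0.8 → 2.8 kcal/mol.
NH2 at 240° (eclipsed): H(0°)/H(0°) eclipsed 0.9; Br(120°)/iPr(120°) eclipsed 3.2; SH(240°)/NH2(240°) eclipsed 2.3 → 6.4 kcal/mol.
NH2 at 300° (staggered): Br(120°)/iPr(180°) gauche 1.2; SH(240°)/NH2(300°) gauche 0.8; SH(240°)/iPr(180°) gauche 1.3 → 3.3 kcal/mol.
The maximum (6.6 kcal/mol) occurs with NH2 at 0°.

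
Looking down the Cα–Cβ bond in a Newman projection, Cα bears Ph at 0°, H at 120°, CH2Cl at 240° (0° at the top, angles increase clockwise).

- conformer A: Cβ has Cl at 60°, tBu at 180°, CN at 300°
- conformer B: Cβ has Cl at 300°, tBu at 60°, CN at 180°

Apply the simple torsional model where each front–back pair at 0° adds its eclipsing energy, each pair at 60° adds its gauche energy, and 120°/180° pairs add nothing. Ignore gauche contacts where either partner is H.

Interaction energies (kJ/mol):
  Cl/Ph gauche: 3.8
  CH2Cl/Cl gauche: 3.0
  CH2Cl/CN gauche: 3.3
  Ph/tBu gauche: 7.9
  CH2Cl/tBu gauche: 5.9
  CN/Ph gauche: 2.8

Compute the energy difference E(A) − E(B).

A (staggered): Ph(0°)/Cl(60°) gauche 3.8; Ph(0°)/CN(300°) gauche 2.8; CH2Cl(240°)/tBu(180°) gauche 5.9; CH2Cl(240°)/CN(300°) gauche 3.3 → 15.8 kJ/mol.
B (staggered): Ph(0°)/Cl(300°) gauche 3.8; Ph(0°)/tBu(60°) gauche 7.9; CH2Cl(240°)/Cl(300°) gauche 3.0; CH2Cl(240°)/CN(180°) gauche 3.3 → 18.0 kJ/mol.
E(A) − E(B) = 15.8 − 18.0 = -2.2 kJ/mol.

-2.2 kJ/mol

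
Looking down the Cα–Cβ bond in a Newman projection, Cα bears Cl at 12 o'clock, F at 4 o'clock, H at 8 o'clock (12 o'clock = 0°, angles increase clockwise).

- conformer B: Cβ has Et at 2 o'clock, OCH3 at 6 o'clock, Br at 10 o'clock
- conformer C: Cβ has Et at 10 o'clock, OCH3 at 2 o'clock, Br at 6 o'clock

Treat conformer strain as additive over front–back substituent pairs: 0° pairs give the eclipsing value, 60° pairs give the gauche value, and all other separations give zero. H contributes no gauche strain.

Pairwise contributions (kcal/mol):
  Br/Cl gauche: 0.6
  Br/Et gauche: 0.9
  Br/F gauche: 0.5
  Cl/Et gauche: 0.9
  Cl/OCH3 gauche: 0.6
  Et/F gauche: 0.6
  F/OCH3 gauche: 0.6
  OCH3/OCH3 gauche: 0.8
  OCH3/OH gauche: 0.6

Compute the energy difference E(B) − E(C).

+0.1 kcal/mol

B is staggered. Cl at 0° is gauche with Et at 60° (0.9); Cl at 0° is gauche with Br at 300° (0.6); F at 120° is gauche with Et at 60° (0.6); F at 120° is gauche with OCH3 at 180° (0.6). Total 2.7 kcal/mol.
C is staggered. Cl at 0° is gauche with Et at 300° (0.9); Cl at 0° is gauche with OCH3 at 60° (0.6); F at 120° is gauche with OCH3 at 60° (0.6); F at 120° is gauche with Br at 180° (0.5). Total 2.6 kcal/mol.
E(B) − E(C) = 2.7 − 2.6 = +0.1 kcal/mol.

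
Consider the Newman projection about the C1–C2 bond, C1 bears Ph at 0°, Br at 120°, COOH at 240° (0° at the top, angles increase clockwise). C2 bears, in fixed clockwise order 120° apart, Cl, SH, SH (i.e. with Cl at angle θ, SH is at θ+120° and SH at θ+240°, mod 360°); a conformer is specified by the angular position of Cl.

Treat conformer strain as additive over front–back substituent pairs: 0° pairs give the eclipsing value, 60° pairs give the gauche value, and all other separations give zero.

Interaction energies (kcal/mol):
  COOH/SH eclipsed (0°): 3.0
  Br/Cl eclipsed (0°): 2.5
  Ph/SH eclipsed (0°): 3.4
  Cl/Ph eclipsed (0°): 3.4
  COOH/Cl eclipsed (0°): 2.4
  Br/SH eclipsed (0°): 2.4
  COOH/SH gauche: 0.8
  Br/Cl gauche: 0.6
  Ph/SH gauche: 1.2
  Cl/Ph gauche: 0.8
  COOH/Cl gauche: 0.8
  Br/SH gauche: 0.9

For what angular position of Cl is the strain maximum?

Cl at 0° (eclipsed): Ph–Cl eclipsed, Br–SH eclipsed, COOH–SH eclipsed; 3.4 + 2.4 + 3.0 = 8.8 kcal/mol.
Cl at 60° (staggered): Ph–Cl gauche, Ph–SH gauche, Br–Cl gauche, Br–SH gauche, COOH–SH gauche, COOH–SH gauche; 0.8 + 1.2 + 0.6 + 0.9 + 0.8 + 0.8 = 5.1 kcal/mol.
Cl at 120° (eclipsed): Ph–SH eclipsed, Br–Cl eclipsed, COOH–SH eclipsed; 3.4 + 2.5 + 3.0 = 8.9 kcal/mol.
Cl at 180° (staggered): Ph–SH gauche, Ph–SH gauche, Br–Cl gauche, Br–SH gauche, COOH–Cl gauche, COOH–SH gauche; 1.2 + 1.2 + 0.6 + 0.9 + 0.8 + 0.8 = 5.5 kcal/mol.
Cl at 240° (eclipsed): Ph–SH eclipsed, Br–SH eclipsed, COOH–Cl eclipsed; 3.4 + 2.4 + 2.4 = 8.2 kcal/mol.
Cl at 300° (staggered): Ph–Cl gauche, Ph–SH gauche, Br–SH gauche, Br–SH gauche, COOH–Cl gauche, COOH–SH gauche; 0.8 + 1.2 + 0.9 + 0.9 + 0.8 + 0.8 = 5.4 kcal/mol.
The maximum (8.9 kcal/mol) occurs with Cl at 120°.

120°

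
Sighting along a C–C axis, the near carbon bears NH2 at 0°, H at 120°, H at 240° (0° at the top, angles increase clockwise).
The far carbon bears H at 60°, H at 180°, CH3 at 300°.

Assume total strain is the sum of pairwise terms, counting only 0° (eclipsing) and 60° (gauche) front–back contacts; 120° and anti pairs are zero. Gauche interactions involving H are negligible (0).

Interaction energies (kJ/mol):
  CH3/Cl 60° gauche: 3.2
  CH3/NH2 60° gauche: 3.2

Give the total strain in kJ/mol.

3.2 kJ/mol

This conformer (staggered): NH2–CH3 gauche; 3.2 = 3.2 kJ/mol.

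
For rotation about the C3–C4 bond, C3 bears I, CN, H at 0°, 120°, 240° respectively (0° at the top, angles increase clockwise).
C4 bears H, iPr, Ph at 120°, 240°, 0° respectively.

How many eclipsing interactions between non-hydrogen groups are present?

Non-H eclipsing pairs: I(0°)/Ph(0°) — 1 interaction.

1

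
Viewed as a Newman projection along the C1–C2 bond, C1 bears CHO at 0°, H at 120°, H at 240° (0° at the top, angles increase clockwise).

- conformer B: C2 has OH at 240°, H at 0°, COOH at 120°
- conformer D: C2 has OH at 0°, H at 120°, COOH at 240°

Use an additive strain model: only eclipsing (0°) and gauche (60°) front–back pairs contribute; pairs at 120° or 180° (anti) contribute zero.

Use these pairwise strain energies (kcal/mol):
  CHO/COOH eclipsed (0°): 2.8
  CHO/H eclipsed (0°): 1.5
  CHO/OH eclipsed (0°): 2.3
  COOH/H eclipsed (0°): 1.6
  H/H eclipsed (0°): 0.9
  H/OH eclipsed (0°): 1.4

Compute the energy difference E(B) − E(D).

B is eclipsed. CHO at 0° is eclipsed with H at 0° (1.5); H at 120° is eclipsed with COOH at 120° (1.6); H at 240° is eclipsed with OH at 240° (1.4). Total 4.5 kcal/mol.
D is eclipsed. CHO at 0° is eclipsed with OH at 0° (2.3); H at 120° is eclipsed with H at 120° (0.9); H at 240° is eclipsed with COOH at 240° (1.6). Total 4.8 kcal/mol.
E(B) − E(D) = 4.5 − 4.8 = -0.3 kcal/mol.

-0.3 kcal/mol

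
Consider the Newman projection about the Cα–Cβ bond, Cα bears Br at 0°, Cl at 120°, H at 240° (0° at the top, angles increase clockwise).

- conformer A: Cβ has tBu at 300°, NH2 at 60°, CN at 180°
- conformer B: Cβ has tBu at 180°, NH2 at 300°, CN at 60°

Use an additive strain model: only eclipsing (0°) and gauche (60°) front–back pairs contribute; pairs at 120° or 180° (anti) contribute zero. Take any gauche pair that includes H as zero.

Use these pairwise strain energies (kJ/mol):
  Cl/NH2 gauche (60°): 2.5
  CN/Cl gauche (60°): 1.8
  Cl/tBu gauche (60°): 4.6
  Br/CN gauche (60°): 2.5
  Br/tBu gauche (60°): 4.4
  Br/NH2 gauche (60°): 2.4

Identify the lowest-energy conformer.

A is staggered. Br at 0° is gauche with tBu at 300° (4.4); Br at 0° is gauche with NH2 at 60° (2.4); Cl at 120° is gauche with NH2 at 60° (2.5); Cl at 120° is gauche with CN at 180° (1.8). Total 11.1 kJ/mol.
B is staggered. Br at 0° is gauche with NH2 at 300° (2.4); Br at 0° is gauche with CN at 60° (2.5); Cl at 120° is gauche with tBu at 180° (4.6); Cl at 120° is gauche with CN at 60° (1.8). Total 11.3 kJ/mol.
A has the lowest total (11.1 kJ/mol).

A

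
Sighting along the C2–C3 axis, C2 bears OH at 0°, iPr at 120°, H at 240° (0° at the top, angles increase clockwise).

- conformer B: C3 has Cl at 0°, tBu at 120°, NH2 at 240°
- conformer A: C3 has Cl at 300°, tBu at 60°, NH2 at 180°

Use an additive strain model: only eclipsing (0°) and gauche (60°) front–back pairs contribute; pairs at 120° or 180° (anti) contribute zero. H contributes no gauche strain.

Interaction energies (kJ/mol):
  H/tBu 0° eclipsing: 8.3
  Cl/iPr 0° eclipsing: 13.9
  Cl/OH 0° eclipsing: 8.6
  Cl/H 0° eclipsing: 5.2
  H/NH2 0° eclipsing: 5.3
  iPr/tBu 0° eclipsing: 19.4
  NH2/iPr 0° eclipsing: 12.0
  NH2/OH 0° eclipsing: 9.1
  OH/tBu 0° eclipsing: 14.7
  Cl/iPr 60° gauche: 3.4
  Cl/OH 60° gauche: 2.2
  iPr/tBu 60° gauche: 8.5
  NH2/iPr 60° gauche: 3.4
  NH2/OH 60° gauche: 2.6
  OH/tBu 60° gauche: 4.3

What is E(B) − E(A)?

B (eclipsed): OH(0°)/Cl(0°) eclipsed 8.6; iPr(120°)/tBu(120°) eclipsed 19.4; H(240°)/NH2(240°) eclipsed 5.3 → 33.3 kJ/mol.
A (staggered): OH(0°)/Cl(300°) gauche 2.2; OH(0°)/tBu(60°) gauche 4.3; iPr(120°)/tBu(60°) gauche 8.5; iPr(120°)/NH2(180°) gauche 3.4 → 18.4 kJ/mol.
E(B) − E(A) = 33.3 − 18.4 = +14.9 kJ/mol.

+14.9 kJ/mol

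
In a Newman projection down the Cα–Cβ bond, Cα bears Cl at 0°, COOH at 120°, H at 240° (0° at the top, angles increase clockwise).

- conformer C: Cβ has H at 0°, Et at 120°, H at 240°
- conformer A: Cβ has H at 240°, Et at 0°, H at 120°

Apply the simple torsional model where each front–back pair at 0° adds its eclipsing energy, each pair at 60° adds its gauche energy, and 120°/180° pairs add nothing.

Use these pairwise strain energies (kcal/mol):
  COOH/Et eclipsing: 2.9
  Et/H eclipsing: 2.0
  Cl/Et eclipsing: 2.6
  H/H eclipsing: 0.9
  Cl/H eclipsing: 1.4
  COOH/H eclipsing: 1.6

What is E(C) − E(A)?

C (eclipsed): Cl(0°)/H(0°) eclipsed 1.4; COOH(120°)/Et(120°) eclipsed 2.9; H(240°)/H(240°) eclipsed 0.9 → 5.2 kcal/mol.
A (eclipsed): Cl(0°)/Et(0°) eclipsed 2.6; COOH(120°)/H(120°) eclipsed 1.6; H(240°)/H(240°) eclipsed 0.9 → 5.1 kcal/mol.
E(C) − E(A) = 5.2 − 5.1 = +0.1 kcal/mol.

+0.1 kcal/mol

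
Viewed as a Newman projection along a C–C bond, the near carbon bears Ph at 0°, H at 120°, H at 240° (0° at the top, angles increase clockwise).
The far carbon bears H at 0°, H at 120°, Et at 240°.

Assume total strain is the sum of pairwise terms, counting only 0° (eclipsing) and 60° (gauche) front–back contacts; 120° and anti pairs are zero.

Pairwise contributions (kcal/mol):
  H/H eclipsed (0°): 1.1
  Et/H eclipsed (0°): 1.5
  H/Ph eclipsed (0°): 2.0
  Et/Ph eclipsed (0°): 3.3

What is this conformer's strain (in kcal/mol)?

4.6 kcal/mol

This conformer (eclipsed): Ph–H eclipsed, H–H eclipsed, H–Et eclipsed; 2.0 + 1.1 + 1.5 = 4.6 kcal/mol.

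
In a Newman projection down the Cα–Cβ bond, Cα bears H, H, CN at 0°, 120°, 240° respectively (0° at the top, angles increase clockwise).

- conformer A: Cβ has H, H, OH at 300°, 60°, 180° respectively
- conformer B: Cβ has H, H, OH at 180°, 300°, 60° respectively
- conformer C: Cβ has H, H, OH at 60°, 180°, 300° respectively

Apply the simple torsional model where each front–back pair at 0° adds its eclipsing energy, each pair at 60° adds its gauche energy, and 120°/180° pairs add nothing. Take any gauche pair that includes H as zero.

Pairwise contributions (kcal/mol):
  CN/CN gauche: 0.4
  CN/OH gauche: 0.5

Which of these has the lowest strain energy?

A (staggered): CN(240°)/OH(180°) gauche 0.5 → 0.5 kcal/mol.
B (staggered): no non-H gauche contacts → 0.0 kcal/mol.
C (staggered): CN(240°)/OH(300°) gauche 0.5 → 0.5 kcal/mol.
B has the lowest total (0.0 kcal/mol).

B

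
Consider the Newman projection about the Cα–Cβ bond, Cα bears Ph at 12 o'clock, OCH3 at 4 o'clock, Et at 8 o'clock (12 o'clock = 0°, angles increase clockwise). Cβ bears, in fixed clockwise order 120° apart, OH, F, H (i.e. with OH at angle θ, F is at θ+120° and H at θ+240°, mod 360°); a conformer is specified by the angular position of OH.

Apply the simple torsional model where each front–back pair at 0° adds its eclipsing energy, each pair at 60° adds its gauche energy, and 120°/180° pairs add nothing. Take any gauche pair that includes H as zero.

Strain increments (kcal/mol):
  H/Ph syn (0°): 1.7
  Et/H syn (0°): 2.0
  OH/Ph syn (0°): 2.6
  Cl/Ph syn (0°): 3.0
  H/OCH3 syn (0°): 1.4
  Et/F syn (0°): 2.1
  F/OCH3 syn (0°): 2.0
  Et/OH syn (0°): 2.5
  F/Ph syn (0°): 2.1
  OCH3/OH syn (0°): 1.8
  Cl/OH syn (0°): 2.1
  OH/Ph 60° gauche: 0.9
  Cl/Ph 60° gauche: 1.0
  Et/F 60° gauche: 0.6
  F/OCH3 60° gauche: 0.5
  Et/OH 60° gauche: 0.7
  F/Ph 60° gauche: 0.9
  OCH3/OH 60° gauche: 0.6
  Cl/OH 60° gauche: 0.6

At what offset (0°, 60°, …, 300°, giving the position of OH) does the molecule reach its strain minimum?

60°

OH at 0° (eclipsed): Ph–OH eclipsed, OCH3–F eclipsed, Et–H eclipsed; 2.6 + 2.0 + 2.0 = 6.6 kcal/mol.
OH at 60° (staggered): Ph–OH gauche, OCH3–OH gauche, OCH3–F gauche, Et–F gauche; 0.9 + 0.6 + 0.5 + 0.6 = 2.6 kcal/mol.
OH at 120° (eclipsed): Ph–H eclipsed, OCH3–OH eclipsed, Et–F eclipsed; 1.7 + 1.8 + 2.1 = 5.6 kcal/mol.
OH at 180° (staggered): Ph–F gauche, OCH3–OH gauche, Et–OH gauche, Et–F gauche; 0.9 + 0.6 + 0.7 + 0.6 = 2.8 kcal/mol.
OH at 240° (eclipsed): Ph–F eclipsed, OCH3–H eclipsed, Et–OH eclipsed; 2.1 + 1.4 + 2.5 = 6.0 kcal/mol.
OH at 300° (staggered): Ph–OH gauche, Ph–F gauche, OCH3–F gauche, Et–OH gauche; 0.9 + 0.9 + 0.5 + 0.7 = 3.0 kcal/mol.
The minimum (2.6 kcal/mol) occurs with OH at 60°.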